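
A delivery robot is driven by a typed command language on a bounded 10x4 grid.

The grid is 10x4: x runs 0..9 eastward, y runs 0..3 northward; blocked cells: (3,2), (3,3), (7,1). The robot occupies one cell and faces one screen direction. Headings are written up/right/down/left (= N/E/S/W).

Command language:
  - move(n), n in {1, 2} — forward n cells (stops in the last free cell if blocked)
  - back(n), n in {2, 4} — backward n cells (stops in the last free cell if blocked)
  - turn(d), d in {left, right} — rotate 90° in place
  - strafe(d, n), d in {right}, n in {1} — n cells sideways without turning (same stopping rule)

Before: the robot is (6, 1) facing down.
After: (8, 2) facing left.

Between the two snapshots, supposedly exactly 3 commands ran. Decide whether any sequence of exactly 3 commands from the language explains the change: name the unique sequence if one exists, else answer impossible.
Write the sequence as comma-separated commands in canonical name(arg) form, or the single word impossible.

key: position moved to (8,2) AND the heading swung to W — translation plus rotation needed
from: (6, 1) facing down
[1] after turn(right): (6, 1) facing left
[2] after strafe(right, 1): (6, 2) facing left
[3] after back(2): (8, 2) facing left
no rival 3-sequence matches.

turn(right), strafe(right, 1), back(2)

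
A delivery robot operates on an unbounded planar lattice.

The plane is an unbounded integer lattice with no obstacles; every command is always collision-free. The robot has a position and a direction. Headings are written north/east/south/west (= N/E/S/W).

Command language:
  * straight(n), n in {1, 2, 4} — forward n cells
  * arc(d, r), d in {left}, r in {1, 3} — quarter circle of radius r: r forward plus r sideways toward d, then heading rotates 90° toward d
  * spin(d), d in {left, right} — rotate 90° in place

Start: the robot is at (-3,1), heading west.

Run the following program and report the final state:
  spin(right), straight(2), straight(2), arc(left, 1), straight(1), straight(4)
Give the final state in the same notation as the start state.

at (-9,6), heading west

begin: at (-3,1), heading west
[1] after spin(right): at (-3,1), heading north
[2] after straight(2): at (-3,3), heading north
[3] after straight(2): at (-3,5), heading north
[4] after arc(left, 1): at (-4,6), heading west
[5] after straight(1): at (-5,6), heading west
[6] after straight(4): at (-9,6), heading west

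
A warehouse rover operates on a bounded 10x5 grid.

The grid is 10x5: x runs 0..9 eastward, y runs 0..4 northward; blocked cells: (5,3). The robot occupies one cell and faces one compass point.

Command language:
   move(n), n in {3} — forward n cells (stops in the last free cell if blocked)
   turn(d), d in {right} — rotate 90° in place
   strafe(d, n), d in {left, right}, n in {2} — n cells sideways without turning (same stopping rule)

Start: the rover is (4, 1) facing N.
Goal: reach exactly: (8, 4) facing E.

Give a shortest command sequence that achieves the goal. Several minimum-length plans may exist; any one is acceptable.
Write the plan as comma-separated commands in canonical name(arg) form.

move(3), strafe(right, 2), strafe(right, 2), turn(right)

t0: (4, 1) facing N
[1] after move(3): (4, 4) facing N
[2] after strafe(right, 2): (6, 4) facing N
[3] after strafe(right, 2): (8, 4) facing N
[4] after turn(right): (8, 4) facing E
nothing shorter than 4 reaches the goal.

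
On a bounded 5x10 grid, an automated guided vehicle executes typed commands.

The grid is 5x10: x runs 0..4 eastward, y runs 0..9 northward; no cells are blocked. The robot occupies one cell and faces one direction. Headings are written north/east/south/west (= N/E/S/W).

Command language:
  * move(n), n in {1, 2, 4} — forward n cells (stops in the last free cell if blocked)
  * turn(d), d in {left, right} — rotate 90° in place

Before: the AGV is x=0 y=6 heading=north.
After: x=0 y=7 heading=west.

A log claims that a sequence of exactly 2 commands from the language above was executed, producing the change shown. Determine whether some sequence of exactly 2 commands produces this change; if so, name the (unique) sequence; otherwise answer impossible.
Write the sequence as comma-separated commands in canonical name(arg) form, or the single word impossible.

move(1), turn(left)

key: running turn(left) before move(1) would end elsewhere — order is forced
from: x=0 y=6 heading=north
[1] after move(1): x=0 y=7 heading=north
[2] after turn(left): x=0 y=7 heading=west
no other 2-command option fits: unique.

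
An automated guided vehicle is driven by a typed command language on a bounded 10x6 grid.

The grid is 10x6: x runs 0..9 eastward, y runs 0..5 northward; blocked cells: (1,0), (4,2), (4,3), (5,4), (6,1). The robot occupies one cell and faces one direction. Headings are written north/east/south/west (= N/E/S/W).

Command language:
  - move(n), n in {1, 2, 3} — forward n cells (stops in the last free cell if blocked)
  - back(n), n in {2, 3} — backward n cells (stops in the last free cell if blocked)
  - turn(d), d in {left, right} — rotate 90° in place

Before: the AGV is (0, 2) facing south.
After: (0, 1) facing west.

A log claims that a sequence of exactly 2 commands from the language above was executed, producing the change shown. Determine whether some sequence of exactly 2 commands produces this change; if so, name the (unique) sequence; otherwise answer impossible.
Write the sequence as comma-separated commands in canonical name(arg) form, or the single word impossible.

key: running turn(right) before move(1) would end elsewhere — order is forced
initial: (0, 2) facing south
[1] after move(1): (0, 1) facing south
[2] after turn(right): (0, 1) facing west
all 49 alternatives checked — unique.

move(1), turn(right)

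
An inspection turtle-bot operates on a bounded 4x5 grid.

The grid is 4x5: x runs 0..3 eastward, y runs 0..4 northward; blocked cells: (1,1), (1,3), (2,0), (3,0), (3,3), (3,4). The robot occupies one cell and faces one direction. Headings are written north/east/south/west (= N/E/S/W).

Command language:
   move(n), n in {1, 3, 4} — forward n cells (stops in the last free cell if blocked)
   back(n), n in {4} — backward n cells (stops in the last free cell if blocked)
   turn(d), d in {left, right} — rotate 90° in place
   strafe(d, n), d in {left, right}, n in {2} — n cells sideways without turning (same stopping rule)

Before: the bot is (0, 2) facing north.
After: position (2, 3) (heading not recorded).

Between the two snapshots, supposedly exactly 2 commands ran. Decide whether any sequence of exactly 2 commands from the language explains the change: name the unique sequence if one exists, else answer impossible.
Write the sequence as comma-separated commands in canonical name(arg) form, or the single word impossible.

strafe(right, 2), move(1)

key: order matters: swapping strafe(right, 2) and move(1) lands elsewhere
initial: (0, 2) facing north
[1] after strafe(right, 2): (2, 2) facing north
[2] after move(1): (2, 3) facing north
uniquely the one of 64 2-step routes that fits.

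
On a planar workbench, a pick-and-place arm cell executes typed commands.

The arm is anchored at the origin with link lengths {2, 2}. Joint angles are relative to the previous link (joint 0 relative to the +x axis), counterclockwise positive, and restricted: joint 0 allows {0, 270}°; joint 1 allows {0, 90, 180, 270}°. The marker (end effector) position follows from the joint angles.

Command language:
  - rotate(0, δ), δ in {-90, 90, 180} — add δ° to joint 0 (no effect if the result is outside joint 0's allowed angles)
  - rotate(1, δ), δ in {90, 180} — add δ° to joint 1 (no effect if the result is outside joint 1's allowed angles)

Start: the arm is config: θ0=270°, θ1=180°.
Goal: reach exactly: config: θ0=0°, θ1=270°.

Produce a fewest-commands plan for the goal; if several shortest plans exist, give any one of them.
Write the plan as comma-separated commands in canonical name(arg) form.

rotate(1, 90), rotate(0, 90)

begin: config: θ0=270°, θ1=180°
t=1 rotate(1, 90) ⇒ config: θ0=270°, θ1=270°
t=2 rotate(0, 90) ⇒ config: θ0=0°, θ1=270°
no 1-step plan works, so 2 is optimal.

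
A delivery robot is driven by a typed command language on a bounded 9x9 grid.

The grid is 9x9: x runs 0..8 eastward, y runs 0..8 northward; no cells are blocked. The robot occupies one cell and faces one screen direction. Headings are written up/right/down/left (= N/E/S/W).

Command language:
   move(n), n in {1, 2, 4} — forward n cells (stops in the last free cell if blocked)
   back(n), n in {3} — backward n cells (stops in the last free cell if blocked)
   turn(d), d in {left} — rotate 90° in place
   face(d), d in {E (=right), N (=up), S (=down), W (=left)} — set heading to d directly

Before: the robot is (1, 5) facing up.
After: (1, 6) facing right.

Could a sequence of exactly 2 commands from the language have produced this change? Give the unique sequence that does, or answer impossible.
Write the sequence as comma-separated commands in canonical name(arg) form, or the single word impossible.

key: cell and facing (now E) both changed — the 2 commands mix motion and turning
initial: (1, 5) facing up
step 1 (move(1)): (1, 6) facing up
step 2 (face(E)): (1, 6) facing right
no other 2-command option fits: unique.

move(1), face(E)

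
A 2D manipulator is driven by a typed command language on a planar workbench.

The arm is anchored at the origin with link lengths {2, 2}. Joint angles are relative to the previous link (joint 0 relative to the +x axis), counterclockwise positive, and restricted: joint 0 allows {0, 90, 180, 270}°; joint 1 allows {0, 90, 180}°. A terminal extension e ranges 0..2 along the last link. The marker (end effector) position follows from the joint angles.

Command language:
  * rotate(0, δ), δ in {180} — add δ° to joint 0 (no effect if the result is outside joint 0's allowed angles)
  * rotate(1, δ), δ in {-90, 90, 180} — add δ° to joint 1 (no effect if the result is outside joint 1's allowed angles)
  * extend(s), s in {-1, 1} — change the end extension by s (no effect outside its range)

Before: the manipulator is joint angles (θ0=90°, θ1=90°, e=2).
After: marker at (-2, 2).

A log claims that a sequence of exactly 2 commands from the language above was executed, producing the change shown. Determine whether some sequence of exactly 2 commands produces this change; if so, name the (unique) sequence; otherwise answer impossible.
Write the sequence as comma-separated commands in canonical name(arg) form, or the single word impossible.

initial: joint angles (θ0=90°, θ1=90°, e=2)
step 1 (extend(-1)): joint angles (θ0=90°, θ1=90°, e=1)
step 2 (extend(-1)): joint angles (θ0=90°, θ1=90°, e=0)
all 36 alternatives checked — unique.

extend(-1), extend(-1)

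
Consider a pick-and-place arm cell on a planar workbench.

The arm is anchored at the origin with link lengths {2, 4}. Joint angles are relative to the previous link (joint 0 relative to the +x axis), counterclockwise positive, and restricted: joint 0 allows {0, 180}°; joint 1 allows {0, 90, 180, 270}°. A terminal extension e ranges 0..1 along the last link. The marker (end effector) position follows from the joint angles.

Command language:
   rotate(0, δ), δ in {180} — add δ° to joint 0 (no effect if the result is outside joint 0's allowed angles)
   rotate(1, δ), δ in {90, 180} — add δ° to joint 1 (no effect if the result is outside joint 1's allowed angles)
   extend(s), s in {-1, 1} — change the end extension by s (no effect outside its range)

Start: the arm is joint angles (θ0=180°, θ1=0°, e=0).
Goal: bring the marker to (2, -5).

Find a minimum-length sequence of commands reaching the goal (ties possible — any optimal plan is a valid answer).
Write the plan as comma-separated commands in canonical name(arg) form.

start: joint angles (θ0=180°, θ1=0°, e=0)
[1] after rotate(0, 180): joint angles (θ0=0°, θ1=0°, e=0)
[2] after extend(1): joint angles (θ0=0°, θ1=0°, e=1)
[3] after rotate(1, 180): joint angles (θ0=0°, θ1=180°, e=1)
[4] after rotate(1, 90): joint angles (θ0=0°, θ1=270°, e=1)
nothing shorter than 4 reaches the goal.

rotate(0, 180), extend(1), rotate(1, 180), rotate(1, 90)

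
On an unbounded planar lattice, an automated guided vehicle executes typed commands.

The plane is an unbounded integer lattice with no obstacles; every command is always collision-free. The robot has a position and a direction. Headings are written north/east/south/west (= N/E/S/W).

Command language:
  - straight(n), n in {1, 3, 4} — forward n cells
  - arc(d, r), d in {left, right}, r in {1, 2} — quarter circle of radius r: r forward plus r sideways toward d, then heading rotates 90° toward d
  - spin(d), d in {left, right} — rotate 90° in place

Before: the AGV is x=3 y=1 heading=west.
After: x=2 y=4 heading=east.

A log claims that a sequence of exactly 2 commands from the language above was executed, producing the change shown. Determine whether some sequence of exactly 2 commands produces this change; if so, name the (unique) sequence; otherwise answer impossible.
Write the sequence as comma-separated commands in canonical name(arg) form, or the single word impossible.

key: running arc(right, 1) before arc(right, 2) would end elsewhere — order is forced
from: x=3 y=1 heading=west
1. arc(right, 2) → x=1 y=3 heading=north
2. arc(right, 1) → x=2 y=4 heading=east
no other 2-command option fits: unique.

arc(right, 2), arc(right, 1)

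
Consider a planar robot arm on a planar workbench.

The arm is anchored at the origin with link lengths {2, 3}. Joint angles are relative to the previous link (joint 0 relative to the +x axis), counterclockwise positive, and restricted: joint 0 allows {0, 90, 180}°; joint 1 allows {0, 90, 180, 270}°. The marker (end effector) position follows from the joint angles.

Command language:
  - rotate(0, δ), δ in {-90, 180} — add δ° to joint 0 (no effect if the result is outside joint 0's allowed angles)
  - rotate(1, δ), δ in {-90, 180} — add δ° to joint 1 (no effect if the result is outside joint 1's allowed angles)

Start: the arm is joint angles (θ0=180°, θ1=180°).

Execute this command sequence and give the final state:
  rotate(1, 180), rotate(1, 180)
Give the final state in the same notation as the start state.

joint angles (θ0=180°, θ1=180°)

from: joint angles (θ0=180°, θ1=180°)
step 1 (rotate(1, 180)): joint angles (θ0=180°, θ1=0°)
step 2 (rotate(1, 180)): joint angles (θ0=180°, θ1=180°)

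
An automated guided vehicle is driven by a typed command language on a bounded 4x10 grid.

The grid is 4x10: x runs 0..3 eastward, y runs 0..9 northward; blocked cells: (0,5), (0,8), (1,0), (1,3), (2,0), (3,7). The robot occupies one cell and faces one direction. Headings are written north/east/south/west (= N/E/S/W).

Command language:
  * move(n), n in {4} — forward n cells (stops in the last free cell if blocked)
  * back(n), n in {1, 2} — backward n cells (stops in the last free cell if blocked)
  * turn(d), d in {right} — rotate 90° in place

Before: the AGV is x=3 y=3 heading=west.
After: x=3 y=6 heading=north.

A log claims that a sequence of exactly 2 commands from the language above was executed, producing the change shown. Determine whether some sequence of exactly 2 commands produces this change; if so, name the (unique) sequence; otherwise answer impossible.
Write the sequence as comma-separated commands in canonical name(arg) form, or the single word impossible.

turn(right), move(4)

key: running move(4) before turn(right) would end elsewhere — order is forced
begin: x=3 y=3 heading=west
t=1 turn(right) ⇒ x=3 y=3 heading=north
t=2 move(4) ⇒ x=3 y=6 heading=north
all 16 alternatives checked — unique.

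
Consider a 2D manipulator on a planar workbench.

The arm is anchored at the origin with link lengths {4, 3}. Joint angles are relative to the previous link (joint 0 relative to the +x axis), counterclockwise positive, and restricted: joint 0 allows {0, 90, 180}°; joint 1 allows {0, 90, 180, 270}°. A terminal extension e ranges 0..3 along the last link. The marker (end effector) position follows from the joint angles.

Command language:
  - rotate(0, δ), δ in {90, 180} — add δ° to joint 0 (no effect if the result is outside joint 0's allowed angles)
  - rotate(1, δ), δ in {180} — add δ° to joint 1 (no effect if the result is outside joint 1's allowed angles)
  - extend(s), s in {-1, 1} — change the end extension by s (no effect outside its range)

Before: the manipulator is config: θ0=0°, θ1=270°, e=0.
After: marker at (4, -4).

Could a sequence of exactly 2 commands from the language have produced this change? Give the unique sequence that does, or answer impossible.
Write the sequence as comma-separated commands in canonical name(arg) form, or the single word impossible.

key: order matters: swapping extend(-1) and extend(1) lands elsewhere
t0: config: θ0=0°, θ1=270°, e=0
[1] after extend(-1): config: θ0=0°, θ1=270°, e=0
[2] after extend(1): config: θ0=0°, θ1=270°, e=1
uniquely the one of 25 2-step routes that fits.

extend(-1), extend(1)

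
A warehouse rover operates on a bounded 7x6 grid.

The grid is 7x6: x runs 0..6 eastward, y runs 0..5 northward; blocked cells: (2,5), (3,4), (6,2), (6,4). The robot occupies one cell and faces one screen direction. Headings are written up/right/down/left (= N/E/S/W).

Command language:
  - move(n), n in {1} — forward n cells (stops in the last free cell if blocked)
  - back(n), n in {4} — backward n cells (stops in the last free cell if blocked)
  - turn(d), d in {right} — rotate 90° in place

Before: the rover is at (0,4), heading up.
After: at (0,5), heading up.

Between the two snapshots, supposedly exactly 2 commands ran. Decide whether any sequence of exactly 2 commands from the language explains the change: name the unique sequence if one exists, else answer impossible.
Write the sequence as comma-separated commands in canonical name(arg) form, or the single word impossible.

move(1), move(1)

key: the second move(1) runs into the grid edge before its full distance
begin: at (0,4), heading up
t=1 move(1) ⇒ at (0,5), heading up
t=2 move(1) ⇒ at (0,5), heading up
all 9 alternatives checked — unique.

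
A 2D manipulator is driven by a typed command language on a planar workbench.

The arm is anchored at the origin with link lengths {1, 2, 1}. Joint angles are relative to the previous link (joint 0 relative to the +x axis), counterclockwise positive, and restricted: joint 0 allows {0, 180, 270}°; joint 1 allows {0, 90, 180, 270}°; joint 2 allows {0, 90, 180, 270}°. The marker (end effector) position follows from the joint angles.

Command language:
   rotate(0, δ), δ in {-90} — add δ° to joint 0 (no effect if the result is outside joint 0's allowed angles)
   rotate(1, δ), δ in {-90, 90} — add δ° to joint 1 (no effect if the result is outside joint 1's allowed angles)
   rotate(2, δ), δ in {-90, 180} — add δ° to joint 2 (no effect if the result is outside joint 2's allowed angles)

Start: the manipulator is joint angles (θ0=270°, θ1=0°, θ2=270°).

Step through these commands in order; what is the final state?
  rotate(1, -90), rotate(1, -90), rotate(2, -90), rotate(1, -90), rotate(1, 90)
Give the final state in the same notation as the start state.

initial: joint angles (θ0=270°, θ1=0°, θ2=270°)
step 1 (rotate(1, -90)): joint angles (θ0=270°, θ1=270°, θ2=270°)
step 2 (rotate(1, -90)): joint angles (θ0=270°, θ1=180°, θ2=270°)
step 3 (rotate(2, -90)): joint angles (θ0=270°, θ1=180°, θ2=180°)
step 4 (rotate(1, -90)): joint angles (θ0=270°, θ1=90°, θ2=180°)
step 5 (rotate(1, 90)): joint angles (θ0=270°, θ1=180°, θ2=180°)

joint angles (θ0=270°, θ1=180°, θ2=180°)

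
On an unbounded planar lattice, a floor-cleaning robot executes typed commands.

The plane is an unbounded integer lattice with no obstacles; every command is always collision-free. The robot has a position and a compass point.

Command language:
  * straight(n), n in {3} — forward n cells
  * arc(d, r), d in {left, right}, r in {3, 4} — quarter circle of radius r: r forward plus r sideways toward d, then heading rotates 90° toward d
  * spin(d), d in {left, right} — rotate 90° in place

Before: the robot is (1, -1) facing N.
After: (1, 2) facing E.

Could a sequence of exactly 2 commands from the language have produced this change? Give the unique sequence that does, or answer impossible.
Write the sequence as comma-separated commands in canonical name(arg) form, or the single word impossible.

straight(3), spin(right)

key: position moved to (1,2) AND the heading swung to E — translation plus rotation needed
begin: (1, -1) facing N
t=1 straight(3) ⇒ (1, 2) facing N
t=2 spin(right) ⇒ (1, 2) facing E
all 49 alternatives checked — unique.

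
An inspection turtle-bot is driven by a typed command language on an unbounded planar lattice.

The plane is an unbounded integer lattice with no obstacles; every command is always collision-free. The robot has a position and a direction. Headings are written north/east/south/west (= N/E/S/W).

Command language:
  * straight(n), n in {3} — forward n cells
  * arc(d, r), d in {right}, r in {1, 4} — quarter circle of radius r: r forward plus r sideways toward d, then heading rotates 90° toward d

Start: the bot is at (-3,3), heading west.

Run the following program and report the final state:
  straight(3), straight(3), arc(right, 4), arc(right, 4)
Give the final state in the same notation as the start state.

at (-9,11), heading east

initial: at (-3,3), heading west
[1] after straight(3): at (-6,3), heading west
[2] after straight(3): at (-9,3), heading west
[3] after arc(right, 4): at (-13,7), heading north
[4] after arc(right, 4): at (-9,11), heading east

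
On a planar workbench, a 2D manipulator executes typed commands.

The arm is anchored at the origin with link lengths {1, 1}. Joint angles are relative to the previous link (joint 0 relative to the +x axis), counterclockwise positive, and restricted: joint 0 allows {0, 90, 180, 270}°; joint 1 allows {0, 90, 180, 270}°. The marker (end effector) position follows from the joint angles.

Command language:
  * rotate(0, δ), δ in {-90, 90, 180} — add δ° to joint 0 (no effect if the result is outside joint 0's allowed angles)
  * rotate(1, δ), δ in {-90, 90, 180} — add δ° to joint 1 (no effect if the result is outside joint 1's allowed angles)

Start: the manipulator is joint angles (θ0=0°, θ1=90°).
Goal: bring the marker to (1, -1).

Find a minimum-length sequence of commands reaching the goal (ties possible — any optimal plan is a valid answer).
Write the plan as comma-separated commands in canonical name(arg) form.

rotate(1, 180)

start: joint angles (θ0=0°, θ1=90°)
[1] after rotate(1, 180): joint angles (θ0=0°, θ1=270°)
no 0-step plan works, so 1 is optimal.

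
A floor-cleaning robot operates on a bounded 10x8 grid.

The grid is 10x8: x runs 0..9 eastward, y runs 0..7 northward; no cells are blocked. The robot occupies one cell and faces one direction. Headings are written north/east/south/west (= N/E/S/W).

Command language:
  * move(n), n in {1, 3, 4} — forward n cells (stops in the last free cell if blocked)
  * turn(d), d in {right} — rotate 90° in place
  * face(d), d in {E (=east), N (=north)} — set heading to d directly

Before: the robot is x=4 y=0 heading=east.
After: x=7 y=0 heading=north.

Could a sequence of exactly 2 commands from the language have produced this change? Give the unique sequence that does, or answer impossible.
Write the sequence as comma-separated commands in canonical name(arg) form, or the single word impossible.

move(3), face(N)

key: order matters: swapping move(3) and face(N) lands elsewhere
from: x=4 y=0 heading=east
[1] after move(3): x=7 y=0 heading=east
[2] after face(N): x=7 y=0 heading=north
no other 2-command option fits: unique.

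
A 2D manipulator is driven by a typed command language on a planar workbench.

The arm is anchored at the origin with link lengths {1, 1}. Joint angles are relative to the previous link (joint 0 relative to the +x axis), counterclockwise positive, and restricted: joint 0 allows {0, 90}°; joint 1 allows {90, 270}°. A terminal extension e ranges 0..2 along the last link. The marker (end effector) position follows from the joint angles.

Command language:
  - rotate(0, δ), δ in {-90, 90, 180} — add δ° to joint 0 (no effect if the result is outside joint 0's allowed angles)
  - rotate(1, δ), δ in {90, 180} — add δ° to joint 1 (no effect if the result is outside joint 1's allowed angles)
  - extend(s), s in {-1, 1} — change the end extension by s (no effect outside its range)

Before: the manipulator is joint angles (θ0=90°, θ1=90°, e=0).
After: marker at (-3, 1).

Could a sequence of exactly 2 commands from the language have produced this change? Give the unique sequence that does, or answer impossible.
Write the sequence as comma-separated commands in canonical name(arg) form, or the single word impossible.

t0: joint angles (θ0=90°, θ1=90°, e=0)
1. extend(1) → joint angles (θ0=90°, θ1=90°, e=1)
2. extend(1) → joint angles (θ0=90°, θ1=90°, e=2)
uniquely the one of 49 2-step routes that fits.

extend(1), extend(1)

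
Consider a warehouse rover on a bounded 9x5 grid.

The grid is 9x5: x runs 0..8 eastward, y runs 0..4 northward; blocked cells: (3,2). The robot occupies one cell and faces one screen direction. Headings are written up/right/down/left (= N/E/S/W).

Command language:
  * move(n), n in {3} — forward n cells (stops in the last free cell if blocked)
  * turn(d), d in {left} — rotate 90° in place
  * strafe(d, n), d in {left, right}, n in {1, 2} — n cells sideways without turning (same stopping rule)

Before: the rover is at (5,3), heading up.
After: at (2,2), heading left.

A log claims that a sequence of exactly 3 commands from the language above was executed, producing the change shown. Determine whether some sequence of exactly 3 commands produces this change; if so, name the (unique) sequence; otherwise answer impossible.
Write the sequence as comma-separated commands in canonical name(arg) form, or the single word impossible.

turn(left), move(3), strafe(left, 1)

key: running strafe(left, 1) before turn(left) would end elsewhere — order is forced
start: at (5,3), heading up
[1] after turn(left): at (5,3), heading left
[2] after move(3): at (2,3), heading left
[3] after strafe(left, 1): at (2,2), heading left
no other 3-command option fits: unique.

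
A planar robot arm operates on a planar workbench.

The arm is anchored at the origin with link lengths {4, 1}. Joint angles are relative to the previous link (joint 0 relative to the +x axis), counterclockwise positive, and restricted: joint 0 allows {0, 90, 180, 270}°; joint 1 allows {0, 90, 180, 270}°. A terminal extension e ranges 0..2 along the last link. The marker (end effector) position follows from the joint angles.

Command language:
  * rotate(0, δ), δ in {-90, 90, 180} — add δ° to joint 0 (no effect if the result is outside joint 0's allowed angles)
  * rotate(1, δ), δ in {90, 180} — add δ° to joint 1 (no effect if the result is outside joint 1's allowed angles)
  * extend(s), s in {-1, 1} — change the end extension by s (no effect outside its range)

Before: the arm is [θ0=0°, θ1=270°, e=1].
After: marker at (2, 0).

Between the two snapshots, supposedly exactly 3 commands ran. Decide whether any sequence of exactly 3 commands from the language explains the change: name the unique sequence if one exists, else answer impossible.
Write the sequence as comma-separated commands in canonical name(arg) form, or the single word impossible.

begin: [θ0=0°, θ1=270°, e=1]
step 1 (rotate(1, 90)): [θ0=0°, θ1=0°, e=1]
step 2 (rotate(1, 90)): [θ0=0°, θ1=90°, e=1]
step 3 (rotate(1, 90)): [θ0=0°, θ1=180°, e=1]
no rival 3-sequence matches.

rotate(1, 90), rotate(1, 90), rotate(1, 90)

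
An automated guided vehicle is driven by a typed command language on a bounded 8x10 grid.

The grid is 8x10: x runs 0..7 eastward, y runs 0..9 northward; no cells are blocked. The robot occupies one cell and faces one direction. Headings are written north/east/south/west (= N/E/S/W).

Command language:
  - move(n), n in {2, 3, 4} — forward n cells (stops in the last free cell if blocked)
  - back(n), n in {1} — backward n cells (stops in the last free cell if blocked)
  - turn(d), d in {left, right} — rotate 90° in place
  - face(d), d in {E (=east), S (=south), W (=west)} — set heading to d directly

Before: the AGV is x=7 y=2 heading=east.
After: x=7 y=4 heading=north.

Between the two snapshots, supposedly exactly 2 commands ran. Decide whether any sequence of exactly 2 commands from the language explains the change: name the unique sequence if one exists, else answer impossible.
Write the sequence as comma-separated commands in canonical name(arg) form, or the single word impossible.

turn(left), move(2)

key: position moved to (7,4) AND the heading swung to N — translation plus rotation needed
start: x=7 y=2 heading=east
step 1 (turn(left)): x=7 y=2 heading=north
step 2 (move(2)): x=7 y=4 heading=north
uniquely the one of 81 2-step routes that fits.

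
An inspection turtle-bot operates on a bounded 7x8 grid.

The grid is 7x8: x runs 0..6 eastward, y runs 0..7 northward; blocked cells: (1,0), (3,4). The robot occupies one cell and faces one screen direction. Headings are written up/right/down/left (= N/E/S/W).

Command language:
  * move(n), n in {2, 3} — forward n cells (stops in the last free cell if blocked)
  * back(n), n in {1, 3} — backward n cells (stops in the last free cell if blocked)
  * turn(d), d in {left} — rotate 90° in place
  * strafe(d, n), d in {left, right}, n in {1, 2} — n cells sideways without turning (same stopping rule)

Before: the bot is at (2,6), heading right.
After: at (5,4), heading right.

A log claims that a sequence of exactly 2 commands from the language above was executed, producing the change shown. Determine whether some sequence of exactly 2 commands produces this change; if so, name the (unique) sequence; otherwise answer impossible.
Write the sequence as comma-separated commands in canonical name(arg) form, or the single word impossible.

key: still facing E at the end — nothing in the sequence rotates
from: at (2,6), heading right
[1] after move(3): at (5,6), heading right
[2] after strafe(right, 2): at (5,4), heading right
all 81 alternatives checked — unique.

move(3), strafe(right, 2)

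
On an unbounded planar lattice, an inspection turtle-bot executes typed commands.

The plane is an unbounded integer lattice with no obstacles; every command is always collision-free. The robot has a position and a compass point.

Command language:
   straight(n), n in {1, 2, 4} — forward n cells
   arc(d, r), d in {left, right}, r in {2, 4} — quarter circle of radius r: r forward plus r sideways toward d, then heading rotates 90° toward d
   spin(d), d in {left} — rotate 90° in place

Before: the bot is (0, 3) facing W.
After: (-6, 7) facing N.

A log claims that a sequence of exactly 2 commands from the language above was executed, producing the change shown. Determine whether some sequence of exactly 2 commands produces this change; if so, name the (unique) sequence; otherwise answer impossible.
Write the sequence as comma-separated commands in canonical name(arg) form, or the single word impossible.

key: order matters: swapping straight(2) and arc(right, 4) lands elsewhere
from: (0, 3) facing W
step 1 (straight(2)): (-2, 3) facing W
step 2 (arc(right, 4)): (-6, 7) facing N
no rival 2-sequence matches.

straight(2), arc(right, 4)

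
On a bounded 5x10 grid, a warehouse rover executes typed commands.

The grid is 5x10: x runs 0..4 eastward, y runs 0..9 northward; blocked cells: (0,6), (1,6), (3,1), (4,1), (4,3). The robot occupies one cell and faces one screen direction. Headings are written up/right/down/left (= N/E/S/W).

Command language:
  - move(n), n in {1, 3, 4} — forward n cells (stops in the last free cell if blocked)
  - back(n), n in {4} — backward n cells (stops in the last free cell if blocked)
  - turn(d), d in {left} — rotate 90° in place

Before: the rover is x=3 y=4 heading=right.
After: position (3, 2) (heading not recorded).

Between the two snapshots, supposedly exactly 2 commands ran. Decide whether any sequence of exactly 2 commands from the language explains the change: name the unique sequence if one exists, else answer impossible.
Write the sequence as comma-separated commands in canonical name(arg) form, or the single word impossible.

key: order matters: swapping turn(left) and back(4) lands elsewhere
initial: x=3 y=4 heading=right
step 1 (turn(left)): x=3 y=4 heading=up
step 2 (back(4)): x=3 y=2 heading=up
uniquely the one of 25 2-step routes that fits.

turn(left), back(4)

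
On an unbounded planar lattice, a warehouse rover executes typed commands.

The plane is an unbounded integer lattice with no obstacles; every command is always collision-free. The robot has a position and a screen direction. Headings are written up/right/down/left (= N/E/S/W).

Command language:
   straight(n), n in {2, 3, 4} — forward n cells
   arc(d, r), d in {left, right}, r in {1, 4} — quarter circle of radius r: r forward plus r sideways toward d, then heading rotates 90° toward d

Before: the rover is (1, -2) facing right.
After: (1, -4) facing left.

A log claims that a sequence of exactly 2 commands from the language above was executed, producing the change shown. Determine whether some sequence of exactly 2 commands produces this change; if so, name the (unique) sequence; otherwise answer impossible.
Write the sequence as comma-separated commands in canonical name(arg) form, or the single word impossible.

key: position moved to (1,-4) AND the heading swung to W — translation plus rotation needed
t0: (1, -2) facing right
[1] after arc(right, 1): (2, -3) facing down
[2] after arc(right, 1): (1, -4) facing left
uniquely the one of 49 2-step routes that fits.

arc(right, 1), arc(right, 1)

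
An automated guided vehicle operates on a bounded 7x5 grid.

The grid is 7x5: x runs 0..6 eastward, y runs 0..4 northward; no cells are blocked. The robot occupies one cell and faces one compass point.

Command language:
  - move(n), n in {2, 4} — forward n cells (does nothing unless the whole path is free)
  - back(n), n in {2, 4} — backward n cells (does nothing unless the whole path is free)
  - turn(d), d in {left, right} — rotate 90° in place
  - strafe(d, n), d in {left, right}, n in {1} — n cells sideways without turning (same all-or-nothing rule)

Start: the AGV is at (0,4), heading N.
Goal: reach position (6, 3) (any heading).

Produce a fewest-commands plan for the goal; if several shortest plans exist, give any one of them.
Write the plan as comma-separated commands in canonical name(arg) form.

turn(left), back(4), back(2), strafe(left, 1)

t0: at (0,4), heading N
t=1 turn(left) ⇒ at (0,4), heading W
t=2 back(4) ⇒ at (4,4), heading W
t=3 back(2) ⇒ at (6,4), heading W
t=4 strafe(left, 1) ⇒ at (6,3), heading W
minimal: 4 command(s), checked below 4.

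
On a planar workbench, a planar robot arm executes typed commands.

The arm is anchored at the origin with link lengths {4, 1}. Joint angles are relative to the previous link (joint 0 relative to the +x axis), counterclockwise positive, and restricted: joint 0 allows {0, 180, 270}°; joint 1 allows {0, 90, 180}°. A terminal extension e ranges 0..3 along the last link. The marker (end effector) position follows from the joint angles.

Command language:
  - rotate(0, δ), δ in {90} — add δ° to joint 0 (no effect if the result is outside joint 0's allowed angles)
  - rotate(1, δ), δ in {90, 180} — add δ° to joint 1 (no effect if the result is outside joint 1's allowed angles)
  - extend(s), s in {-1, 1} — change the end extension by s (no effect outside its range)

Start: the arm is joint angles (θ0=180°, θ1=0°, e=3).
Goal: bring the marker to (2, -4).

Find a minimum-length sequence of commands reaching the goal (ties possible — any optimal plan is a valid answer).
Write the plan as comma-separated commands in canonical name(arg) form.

rotate(1, 90), extend(-1), extend(-1), rotate(0, 90)

initial: joint angles (θ0=180°, θ1=0°, e=3)
[1] after rotate(1, 90): joint angles (θ0=180°, θ1=90°, e=3)
[2] after extend(-1): joint angles (θ0=180°, θ1=90°, e=2)
[3] after extend(-1): joint angles (θ0=180°, θ1=90°, e=1)
[4] after rotate(0, 90): joint angles (θ0=270°, θ1=90°, e=1)
no 3-step plan works, so 4 is optimal.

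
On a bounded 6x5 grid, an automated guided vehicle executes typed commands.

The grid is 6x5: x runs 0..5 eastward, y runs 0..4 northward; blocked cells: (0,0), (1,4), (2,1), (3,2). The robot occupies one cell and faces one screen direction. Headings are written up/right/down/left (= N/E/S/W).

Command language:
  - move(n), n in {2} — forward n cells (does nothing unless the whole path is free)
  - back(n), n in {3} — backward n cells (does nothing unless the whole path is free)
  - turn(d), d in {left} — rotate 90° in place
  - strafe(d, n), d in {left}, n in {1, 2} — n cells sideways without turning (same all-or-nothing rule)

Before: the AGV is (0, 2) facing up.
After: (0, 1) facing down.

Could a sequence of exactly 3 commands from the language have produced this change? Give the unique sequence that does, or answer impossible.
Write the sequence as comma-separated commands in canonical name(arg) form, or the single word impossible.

turn(left), strafe(left, 1), turn(left)

key: position moved to (0,1) AND the heading swung to S — translation plus rotation needed
initial: (0, 2) facing up
t=1 turn(left) ⇒ (0, 2) facing left
t=2 strafe(left, 1) ⇒ (0, 1) facing left
t=3 turn(left) ⇒ (0, 1) facing down
uniquely the one of 125 3-step routes that fits.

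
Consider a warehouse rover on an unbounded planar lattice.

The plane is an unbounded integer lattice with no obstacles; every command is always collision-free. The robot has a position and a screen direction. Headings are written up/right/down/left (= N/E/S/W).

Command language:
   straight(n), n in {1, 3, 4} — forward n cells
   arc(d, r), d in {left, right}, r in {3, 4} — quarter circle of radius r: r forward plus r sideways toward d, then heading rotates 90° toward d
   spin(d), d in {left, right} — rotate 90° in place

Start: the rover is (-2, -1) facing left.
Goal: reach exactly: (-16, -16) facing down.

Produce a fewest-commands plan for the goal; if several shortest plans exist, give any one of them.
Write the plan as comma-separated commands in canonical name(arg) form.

arc(left, 3), arc(right, 4), straight(3), arc(left, 4), straight(4)

begin: (-2, -1) facing left
step 1 (arc(left, 3)): (-5, -4) facing down
step 2 (arc(right, 4)): (-9, -8) facing left
step 3 (straight(3)): (-12, -8) facing left
step 4 (arc(left, 4)): (-16, -12) facing down
step 5 (straight(4)): (-16, -16) facing down
minimal: 5 command(s), checked below 5.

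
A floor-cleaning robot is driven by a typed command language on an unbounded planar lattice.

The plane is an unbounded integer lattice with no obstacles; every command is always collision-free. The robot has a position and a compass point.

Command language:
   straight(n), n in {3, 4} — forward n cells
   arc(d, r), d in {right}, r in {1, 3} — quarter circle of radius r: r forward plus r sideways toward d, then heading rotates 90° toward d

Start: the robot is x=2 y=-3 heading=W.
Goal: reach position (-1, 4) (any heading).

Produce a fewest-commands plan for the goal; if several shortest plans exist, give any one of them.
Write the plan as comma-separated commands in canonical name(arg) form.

arc(right, 3), straight(4)

start: x=2 y=-3 heading=W
[1] after arc(right, 3): x=-1 y=0 heading=N
[2] after straight(4): x=-1 y=4 heading=N
shorter routes all fall short; 2 is best.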